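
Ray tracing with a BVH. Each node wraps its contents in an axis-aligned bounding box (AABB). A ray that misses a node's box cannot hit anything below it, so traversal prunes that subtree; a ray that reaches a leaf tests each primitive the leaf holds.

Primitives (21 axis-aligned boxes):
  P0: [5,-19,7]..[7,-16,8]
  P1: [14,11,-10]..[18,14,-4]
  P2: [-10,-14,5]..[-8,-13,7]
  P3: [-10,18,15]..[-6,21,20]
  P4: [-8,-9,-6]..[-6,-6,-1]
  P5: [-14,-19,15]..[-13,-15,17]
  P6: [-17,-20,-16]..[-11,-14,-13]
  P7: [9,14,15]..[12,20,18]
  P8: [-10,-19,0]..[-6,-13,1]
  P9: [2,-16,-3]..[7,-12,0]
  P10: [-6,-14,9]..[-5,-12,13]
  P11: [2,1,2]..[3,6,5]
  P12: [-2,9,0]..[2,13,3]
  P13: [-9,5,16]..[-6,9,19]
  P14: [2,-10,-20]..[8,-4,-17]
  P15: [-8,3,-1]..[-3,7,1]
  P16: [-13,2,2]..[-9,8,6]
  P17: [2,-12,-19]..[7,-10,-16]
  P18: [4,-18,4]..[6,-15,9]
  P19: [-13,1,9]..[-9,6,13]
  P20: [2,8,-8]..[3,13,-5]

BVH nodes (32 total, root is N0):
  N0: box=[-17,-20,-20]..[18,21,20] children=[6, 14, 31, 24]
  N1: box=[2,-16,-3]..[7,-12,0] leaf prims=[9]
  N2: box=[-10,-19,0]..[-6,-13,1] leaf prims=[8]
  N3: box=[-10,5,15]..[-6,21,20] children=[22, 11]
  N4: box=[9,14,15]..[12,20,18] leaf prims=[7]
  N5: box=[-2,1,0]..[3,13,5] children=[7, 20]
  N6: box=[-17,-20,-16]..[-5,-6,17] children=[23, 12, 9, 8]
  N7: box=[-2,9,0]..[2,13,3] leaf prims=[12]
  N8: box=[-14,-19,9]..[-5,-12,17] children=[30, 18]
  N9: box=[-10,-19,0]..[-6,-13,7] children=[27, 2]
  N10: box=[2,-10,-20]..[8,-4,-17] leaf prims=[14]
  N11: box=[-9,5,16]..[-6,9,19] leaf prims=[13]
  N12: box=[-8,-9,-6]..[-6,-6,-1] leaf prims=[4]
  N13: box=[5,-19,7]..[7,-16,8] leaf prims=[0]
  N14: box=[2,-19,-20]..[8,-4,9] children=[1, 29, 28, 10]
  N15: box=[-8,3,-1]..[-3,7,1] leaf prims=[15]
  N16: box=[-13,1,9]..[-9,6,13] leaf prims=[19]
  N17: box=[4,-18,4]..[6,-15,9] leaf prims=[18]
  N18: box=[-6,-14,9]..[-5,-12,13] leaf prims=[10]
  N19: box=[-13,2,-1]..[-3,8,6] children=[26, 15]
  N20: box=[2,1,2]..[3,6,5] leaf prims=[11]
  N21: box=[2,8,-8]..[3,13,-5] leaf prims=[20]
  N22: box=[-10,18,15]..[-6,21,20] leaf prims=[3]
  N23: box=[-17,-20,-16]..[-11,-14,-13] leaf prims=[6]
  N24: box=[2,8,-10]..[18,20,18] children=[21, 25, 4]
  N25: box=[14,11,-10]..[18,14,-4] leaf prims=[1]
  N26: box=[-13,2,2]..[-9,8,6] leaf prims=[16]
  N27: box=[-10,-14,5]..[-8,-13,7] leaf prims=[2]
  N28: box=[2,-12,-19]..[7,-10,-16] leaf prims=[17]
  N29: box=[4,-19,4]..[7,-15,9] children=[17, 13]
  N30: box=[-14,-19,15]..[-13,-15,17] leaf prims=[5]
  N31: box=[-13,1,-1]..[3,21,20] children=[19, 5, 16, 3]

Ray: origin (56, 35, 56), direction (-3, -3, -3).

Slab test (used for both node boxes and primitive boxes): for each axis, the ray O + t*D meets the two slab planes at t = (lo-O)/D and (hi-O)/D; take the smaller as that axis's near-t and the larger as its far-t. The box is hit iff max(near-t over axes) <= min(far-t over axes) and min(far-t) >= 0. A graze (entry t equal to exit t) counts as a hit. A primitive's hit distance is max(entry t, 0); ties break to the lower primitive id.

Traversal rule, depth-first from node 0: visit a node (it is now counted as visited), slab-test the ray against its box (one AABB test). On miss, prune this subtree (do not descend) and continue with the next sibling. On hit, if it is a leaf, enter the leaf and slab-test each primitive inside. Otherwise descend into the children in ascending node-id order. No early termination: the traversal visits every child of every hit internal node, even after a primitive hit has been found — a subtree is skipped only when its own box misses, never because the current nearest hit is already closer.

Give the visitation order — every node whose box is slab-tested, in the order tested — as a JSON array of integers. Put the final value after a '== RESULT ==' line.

Walk:
N0 x:[38/3,73/3] y:[14/3,55/3] z:[12,76/3] -> hit [38/3,55/3], descend [6, 14, 24, 31]
  N6 x:[61/3,73/3] y:[41/3,55/3] z:[13,24] -> miss, prune
  N14 x:[16,18] y:[13,18] z:[47/3,76/3] -> hit [16,18], descend [1, 10, 28, 29]
    N1 x:[49/3,18] y:[47/3,17] z:[56/3,59/3] -> miss, prune
    N10 x:[16,18] y:[13,15] z:[73/3,76/3] -> miss, prune
    N28 x:[49/3,18] y:[15,47/3] z:[24,25] -> miss, prune
    N29 x:[49/3,52/3] y:[50/3,18] z:[47/3,52/3] -> hit [50/3,52/3], descend [13, 17]
      N13 x:[49/3,17] y:[17,18] z:[16,49/3] -> miss, prune
      N17 x:[50/3,52/3] y:[50/3,53/3] z:[47/3,52/3] -> hit [50/3,52/3] leaf, test {P18@t=50/3}
  N24 x:[38/3,18] y:[5,9] z:[38/3,22] -> miss, prune
  N31 x:[53/3,23] y:[14/3,34/3] z:[12,19] -> miss, prune

11 AABB tests over nodes [0, 6, 14, 1, 10, 28, 29, 13, 17, 24, 31]; 1 leaf entered; closest P18.

== RESULT ==
[0, 6, 14, 1, 10, 28, 29, 13, 17, 24, 31]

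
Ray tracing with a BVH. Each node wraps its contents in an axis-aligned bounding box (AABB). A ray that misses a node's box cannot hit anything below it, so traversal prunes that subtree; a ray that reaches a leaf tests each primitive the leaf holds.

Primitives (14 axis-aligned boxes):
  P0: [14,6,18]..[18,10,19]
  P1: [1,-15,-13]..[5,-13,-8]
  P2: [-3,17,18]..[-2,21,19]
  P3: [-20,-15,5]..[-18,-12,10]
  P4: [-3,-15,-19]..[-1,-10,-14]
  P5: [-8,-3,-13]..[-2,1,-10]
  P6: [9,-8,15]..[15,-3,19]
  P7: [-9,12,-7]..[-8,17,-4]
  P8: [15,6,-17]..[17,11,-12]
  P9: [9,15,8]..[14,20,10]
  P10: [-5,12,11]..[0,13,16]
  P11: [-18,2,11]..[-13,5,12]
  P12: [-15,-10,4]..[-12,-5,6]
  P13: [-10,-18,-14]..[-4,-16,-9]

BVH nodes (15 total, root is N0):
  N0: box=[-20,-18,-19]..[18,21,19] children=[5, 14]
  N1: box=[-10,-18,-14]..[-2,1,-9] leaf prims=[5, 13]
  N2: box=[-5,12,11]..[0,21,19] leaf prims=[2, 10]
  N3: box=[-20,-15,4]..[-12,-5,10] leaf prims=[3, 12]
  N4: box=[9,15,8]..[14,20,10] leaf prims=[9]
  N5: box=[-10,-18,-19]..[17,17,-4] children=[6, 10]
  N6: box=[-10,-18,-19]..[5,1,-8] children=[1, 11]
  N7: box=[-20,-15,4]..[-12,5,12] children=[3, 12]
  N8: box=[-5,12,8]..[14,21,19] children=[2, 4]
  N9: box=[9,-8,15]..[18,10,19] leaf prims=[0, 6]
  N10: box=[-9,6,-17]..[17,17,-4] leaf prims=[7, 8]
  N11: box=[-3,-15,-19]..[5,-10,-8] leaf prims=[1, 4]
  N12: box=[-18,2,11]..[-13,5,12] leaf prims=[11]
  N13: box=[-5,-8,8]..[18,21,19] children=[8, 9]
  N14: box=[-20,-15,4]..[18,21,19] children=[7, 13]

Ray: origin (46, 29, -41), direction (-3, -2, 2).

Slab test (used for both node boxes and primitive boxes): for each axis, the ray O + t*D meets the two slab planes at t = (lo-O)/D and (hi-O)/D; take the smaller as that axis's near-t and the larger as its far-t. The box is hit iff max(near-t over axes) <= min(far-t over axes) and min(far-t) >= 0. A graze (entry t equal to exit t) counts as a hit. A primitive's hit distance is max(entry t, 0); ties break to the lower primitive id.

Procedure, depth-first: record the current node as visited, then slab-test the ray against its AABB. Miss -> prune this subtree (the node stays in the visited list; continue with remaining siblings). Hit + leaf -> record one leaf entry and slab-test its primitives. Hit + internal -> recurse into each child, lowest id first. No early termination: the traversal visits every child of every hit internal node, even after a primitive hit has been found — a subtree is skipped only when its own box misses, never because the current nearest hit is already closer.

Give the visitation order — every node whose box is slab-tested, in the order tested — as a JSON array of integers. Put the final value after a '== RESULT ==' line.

Walk:
N0 x:[28/3,22] y:[4,47/2] z:[11,30] -> hit [11,22], descend [5, 14]
  N5 x:[29/3,56/3] y:[6,47/2] z:[11,37/2] -> hit [11,37/2], descend [6, 10]
    N6 x:[41/3,56/3] y:[14,47/2] z:[11,33/2] -> hit [14,33/2], descend [1, 11]
      N1 x:[16,56/3] y:[14,47/2] z:[27/2,16] -> hit [16,16] leaf, test {P5(miss), P13(miss)}
      N11 x:[41/3,49/3] y:[39/2,22] z:[11,33/2] -> miss, prune
    N10 x:[29/3,55/3] y:[6,23/2] z:[12,37/2] -> miss, prune
  N14 x:[28/3,22] y:[4,22] z:[45/2,30] -> miss, prune

order=[0, 5, 6, 1, 11, 10, 14]  |boxes|=7  |leaves|=1  hit=miss

== RESULT ==
[0, 5, 6, 1, 11, 10, 14]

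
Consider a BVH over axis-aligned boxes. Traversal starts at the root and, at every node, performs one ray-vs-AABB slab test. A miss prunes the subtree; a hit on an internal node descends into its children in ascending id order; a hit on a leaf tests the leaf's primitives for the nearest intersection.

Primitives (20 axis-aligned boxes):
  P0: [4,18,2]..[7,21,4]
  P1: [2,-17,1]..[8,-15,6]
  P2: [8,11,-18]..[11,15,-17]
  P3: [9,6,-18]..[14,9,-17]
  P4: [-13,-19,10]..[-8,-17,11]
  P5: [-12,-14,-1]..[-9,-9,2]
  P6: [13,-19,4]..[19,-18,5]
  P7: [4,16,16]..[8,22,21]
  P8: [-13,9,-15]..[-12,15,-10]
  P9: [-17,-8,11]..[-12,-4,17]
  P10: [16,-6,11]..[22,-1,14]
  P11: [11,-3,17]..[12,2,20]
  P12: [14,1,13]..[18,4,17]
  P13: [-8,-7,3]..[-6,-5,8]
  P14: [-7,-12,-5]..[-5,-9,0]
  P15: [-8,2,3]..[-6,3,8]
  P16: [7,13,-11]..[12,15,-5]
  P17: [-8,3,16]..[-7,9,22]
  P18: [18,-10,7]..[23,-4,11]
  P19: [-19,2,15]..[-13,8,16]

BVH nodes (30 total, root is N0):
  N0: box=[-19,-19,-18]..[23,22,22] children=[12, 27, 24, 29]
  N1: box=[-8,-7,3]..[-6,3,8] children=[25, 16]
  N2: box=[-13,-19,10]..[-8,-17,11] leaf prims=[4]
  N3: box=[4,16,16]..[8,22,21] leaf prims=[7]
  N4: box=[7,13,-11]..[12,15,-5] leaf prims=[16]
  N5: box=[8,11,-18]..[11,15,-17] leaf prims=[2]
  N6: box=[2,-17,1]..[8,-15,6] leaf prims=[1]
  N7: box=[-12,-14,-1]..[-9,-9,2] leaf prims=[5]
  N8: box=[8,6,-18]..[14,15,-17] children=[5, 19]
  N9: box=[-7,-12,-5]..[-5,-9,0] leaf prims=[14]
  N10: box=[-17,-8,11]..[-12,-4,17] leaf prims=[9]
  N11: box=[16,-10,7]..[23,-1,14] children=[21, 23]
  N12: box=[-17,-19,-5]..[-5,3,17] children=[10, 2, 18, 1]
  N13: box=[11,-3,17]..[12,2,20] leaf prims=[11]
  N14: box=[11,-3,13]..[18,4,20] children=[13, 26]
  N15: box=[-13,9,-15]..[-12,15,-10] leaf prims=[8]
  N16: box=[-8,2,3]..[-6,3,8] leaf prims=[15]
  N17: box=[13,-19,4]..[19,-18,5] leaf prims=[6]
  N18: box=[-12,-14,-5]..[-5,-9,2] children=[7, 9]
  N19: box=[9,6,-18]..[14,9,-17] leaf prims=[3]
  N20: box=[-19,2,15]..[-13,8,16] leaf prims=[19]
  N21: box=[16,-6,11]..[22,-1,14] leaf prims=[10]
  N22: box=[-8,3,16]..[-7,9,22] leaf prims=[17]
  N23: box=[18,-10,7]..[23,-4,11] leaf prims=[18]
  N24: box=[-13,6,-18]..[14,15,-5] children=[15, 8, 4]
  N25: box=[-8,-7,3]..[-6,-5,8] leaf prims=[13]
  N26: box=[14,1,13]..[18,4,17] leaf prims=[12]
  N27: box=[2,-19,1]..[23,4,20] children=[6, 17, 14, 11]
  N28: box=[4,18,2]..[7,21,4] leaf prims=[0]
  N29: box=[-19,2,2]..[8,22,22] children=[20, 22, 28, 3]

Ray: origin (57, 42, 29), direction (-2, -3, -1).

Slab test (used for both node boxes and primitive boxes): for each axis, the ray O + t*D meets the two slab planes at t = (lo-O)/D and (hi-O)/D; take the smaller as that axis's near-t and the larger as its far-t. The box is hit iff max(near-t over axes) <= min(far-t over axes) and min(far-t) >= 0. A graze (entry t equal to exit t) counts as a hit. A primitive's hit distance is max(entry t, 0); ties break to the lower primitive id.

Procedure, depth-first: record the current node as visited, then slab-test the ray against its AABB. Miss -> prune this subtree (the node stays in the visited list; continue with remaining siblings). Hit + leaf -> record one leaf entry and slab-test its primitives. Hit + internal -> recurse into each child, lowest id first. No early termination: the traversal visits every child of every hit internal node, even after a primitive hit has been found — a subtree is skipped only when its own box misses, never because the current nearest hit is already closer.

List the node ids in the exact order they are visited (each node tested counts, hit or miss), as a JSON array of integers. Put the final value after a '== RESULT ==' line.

Trace the traversal:
N0 x:[17,38] y:[20/3,61/3] z:[7,47] -> hit [17,61/3], descend [12, 24, 27, 29]
  N12 x:[31,37] y:[13,61/3] z:[12,34] -> miss, prune
  N24 x:[43/2,35] y:[9,12] z:[34,47] -> miss, prune
  N27 x:[17,55/2] y:[38/3,61/3] z:[9,28] -> hit [17,61/3], descend [6, 11, 14, 17]
    N6 x:[49/2,55/2] y:[19,59/3] z:[23,28] -> miss, prune
    N11 x:[17,41/2] y:[43/3,52/3] z:[15,22] -> hit [17,52/3], descend [21, 23]
      N21 x:[35/2,41/2] y:[43/3,16] z:[15,18] -> miss, prune
      N23 x:[17,39/2] y:[46/3,52/3] z:[18,22] -> miss, prune
    N14 x:[39/2,23] y:[38/3,15] z:[9,16] -> miss, prune
    N17 x:[19,22] y:[20,61/3] z:[24,25] -> miss, prune
  N29 x:[49/2,38] y:[20/3,40/3] z:[7,27] -> miss, prune

Visited [0, 12, 24, 27, 6, 11, 21, 23, 14, 17, 29]. Tests: 11 box, 0 leaf. Nearest: miss.

== RESULT ==
[0, 12, 24, 27, 6, 11, 21, 23, 14, 17, 29]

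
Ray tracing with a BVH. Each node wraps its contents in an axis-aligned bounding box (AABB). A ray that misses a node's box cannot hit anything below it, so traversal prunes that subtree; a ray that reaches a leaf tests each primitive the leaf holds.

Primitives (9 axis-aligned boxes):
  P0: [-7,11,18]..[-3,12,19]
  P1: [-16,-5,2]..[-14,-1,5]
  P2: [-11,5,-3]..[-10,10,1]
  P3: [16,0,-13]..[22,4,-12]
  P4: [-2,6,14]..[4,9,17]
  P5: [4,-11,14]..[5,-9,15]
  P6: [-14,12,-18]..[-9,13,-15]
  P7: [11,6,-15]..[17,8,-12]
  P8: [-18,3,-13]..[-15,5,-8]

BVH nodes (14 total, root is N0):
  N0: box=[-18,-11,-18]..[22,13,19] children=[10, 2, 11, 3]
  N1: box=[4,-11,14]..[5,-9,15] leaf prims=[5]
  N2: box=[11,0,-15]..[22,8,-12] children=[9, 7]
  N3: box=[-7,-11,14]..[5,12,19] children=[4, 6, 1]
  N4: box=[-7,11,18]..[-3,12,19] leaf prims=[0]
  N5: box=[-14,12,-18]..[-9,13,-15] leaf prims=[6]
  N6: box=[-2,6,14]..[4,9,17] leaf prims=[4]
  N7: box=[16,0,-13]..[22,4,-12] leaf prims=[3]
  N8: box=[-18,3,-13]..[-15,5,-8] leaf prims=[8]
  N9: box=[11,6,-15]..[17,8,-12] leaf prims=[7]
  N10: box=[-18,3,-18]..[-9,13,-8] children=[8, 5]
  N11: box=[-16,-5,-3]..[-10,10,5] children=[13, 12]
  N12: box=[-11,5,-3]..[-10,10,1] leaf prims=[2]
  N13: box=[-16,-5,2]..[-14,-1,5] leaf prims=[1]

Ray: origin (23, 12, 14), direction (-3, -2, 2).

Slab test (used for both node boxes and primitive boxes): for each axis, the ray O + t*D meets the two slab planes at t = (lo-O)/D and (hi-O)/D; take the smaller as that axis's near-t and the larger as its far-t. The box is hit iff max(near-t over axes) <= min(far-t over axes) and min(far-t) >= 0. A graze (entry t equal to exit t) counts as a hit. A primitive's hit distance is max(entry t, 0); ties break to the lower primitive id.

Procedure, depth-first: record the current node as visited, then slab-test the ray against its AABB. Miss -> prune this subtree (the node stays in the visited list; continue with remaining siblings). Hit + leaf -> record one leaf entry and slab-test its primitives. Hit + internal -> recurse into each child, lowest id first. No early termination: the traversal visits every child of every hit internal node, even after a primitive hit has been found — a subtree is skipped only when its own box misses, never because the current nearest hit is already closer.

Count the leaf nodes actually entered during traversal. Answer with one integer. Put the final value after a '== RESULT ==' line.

Walk:
N0 x:[1/3,41/3] y:[-1/2,23/2] z:[-16,5/2] -> hit [1/3,5/2], descend [2, 3, 10, 11]
  N2 x:[1/3,4] y:[2,6] z:[-29/2,-13] -> miss, prune
  N3 x:[6,10] y:[0,23/2] z:[0,5/2] -> miss, prune
  N10 x:[32/3,41/3] y:[-1/2,9/2] z:[-16,-11] -> miss, prune
  N11 x:[11,13] y:[1,17/2] z:[-17/2,-9/2] -> miss, prune

order=[0, 2, 3, 10, 11]  |boxes|=5  |leaves|=0  hit=miss

== RESULT ==
0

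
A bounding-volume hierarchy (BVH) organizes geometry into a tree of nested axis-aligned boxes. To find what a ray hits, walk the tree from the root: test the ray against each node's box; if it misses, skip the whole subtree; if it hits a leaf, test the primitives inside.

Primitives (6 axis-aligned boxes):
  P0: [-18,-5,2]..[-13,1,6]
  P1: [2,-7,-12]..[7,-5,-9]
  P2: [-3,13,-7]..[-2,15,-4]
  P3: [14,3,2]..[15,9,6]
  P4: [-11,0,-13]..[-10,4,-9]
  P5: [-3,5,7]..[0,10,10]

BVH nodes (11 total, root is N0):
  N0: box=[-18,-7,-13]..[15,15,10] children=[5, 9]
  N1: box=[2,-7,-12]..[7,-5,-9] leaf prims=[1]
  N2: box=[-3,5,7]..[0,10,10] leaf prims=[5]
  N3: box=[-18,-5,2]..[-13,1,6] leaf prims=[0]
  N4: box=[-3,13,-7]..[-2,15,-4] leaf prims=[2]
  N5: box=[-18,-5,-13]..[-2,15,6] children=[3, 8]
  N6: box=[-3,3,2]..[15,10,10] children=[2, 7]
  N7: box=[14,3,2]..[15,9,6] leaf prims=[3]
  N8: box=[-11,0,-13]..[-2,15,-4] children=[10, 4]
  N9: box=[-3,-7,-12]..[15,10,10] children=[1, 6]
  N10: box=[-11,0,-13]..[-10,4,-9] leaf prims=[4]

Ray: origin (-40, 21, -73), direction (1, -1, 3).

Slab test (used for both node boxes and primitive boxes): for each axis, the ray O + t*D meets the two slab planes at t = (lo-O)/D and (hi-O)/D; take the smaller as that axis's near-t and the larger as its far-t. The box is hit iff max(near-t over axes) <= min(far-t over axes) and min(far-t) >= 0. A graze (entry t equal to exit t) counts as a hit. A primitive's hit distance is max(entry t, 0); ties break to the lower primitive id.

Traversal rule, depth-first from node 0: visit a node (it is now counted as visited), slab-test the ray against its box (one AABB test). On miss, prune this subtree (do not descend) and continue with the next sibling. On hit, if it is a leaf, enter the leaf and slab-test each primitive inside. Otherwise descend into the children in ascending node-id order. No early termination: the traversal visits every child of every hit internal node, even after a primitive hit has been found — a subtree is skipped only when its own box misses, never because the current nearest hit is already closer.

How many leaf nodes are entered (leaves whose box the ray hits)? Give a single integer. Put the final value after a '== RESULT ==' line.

Walk:
N0 x:[22,55] y:[6,28] z:[20,83/3] -> hit [22,83/3], descend [5, 9]
  N5 x:[22,38] y:[6,26] z:[20,79/3] -> hit [22,26], descend [3, 8]
    N3 x:[22,27] y:[20,26] z:[25,79/3] -> hit [25,26] leaf, test {P0@t=25}
    N8 x:[29,38] y:[6,21] z:[20,23] -> miss, prune
  N9 x:[37,55] y:[11,28] z:[61/3,83/3] -> miss, prune

5 AABB tests over nodes [0, 5, 3, 8, 9]; 1 leaf entered; closest P0.

== RESULT ==
1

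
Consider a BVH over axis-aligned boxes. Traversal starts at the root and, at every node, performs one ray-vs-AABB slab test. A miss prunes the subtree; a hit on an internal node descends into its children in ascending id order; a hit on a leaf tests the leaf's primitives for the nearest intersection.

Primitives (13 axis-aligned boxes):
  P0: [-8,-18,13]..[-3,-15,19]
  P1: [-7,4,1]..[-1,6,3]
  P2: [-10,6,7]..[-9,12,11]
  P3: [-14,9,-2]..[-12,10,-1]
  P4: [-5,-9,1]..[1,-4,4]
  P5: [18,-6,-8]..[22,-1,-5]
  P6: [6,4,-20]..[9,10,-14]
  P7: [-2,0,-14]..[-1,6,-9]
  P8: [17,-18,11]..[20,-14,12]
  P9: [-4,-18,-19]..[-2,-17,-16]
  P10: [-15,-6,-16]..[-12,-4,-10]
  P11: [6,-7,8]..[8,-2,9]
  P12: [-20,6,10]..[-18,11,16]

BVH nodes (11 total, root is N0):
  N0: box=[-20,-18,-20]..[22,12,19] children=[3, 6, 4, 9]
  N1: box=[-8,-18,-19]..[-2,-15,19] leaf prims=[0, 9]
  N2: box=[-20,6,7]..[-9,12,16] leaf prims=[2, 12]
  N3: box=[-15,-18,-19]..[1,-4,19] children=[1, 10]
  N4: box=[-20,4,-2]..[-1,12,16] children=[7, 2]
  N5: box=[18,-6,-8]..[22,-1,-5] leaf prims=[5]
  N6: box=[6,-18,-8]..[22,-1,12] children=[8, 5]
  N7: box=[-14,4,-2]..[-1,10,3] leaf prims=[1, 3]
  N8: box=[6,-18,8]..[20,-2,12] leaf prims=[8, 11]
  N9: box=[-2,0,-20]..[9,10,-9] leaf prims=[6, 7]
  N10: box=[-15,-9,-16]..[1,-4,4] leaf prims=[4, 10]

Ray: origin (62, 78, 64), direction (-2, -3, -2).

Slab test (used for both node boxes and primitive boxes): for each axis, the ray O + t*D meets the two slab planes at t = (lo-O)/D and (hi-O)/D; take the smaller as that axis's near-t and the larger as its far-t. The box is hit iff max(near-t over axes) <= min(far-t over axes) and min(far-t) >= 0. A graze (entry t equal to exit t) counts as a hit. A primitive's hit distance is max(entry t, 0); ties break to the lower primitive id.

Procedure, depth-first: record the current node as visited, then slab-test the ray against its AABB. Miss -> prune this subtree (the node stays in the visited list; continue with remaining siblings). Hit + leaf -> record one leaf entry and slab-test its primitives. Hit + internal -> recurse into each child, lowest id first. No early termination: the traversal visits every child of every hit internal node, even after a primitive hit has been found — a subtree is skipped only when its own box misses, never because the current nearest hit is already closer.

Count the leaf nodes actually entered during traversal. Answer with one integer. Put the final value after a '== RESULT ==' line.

Trace the traversal:
N0 x:[20,41] y:[22,32] z:[45/2,42] -> hit [45/2,32], descend [3, 4, 6, 9]
  N3 x:[61/2,77/2] y:[82/3,32] z:[45/2,83/2] -> hit [61/2,32], descend [1, 10]
    N1 x:[32,35] y:[31,32] z:[45/2,83/2] -> hit [32,32] leaf, test {P0(miss), P9(miss)}
    N10 x:[61/2,77/2] y:[82/3,29] z:[30,40] -> miss, prune
  N4 x:[63/2,41] y:[22,74/3] z:[24,33] -> miss, prune
  N6 x:[20,28] y:[79/3,32] z:[26,36] -> hit [79/3,28], descend [5, 8]
    N5 x:[20,22] y:[79/3,28] z:[69/2,36] -> miss, prune
    N8 x:[21,28] y:[80/3,32] z:[26,28] -> hit [80/3,28] leaf, test {P8(miss), P11@t=55/2}
  N9 x:[53/2,32] y:[68/3,26] z:[73/2,42] -> miss, prune

order=[0, 3, 1, 10, 4, 6, 5, 8, 9]  |boxes|=9  |leaves|=2  hit=P11

== RESULT ==
2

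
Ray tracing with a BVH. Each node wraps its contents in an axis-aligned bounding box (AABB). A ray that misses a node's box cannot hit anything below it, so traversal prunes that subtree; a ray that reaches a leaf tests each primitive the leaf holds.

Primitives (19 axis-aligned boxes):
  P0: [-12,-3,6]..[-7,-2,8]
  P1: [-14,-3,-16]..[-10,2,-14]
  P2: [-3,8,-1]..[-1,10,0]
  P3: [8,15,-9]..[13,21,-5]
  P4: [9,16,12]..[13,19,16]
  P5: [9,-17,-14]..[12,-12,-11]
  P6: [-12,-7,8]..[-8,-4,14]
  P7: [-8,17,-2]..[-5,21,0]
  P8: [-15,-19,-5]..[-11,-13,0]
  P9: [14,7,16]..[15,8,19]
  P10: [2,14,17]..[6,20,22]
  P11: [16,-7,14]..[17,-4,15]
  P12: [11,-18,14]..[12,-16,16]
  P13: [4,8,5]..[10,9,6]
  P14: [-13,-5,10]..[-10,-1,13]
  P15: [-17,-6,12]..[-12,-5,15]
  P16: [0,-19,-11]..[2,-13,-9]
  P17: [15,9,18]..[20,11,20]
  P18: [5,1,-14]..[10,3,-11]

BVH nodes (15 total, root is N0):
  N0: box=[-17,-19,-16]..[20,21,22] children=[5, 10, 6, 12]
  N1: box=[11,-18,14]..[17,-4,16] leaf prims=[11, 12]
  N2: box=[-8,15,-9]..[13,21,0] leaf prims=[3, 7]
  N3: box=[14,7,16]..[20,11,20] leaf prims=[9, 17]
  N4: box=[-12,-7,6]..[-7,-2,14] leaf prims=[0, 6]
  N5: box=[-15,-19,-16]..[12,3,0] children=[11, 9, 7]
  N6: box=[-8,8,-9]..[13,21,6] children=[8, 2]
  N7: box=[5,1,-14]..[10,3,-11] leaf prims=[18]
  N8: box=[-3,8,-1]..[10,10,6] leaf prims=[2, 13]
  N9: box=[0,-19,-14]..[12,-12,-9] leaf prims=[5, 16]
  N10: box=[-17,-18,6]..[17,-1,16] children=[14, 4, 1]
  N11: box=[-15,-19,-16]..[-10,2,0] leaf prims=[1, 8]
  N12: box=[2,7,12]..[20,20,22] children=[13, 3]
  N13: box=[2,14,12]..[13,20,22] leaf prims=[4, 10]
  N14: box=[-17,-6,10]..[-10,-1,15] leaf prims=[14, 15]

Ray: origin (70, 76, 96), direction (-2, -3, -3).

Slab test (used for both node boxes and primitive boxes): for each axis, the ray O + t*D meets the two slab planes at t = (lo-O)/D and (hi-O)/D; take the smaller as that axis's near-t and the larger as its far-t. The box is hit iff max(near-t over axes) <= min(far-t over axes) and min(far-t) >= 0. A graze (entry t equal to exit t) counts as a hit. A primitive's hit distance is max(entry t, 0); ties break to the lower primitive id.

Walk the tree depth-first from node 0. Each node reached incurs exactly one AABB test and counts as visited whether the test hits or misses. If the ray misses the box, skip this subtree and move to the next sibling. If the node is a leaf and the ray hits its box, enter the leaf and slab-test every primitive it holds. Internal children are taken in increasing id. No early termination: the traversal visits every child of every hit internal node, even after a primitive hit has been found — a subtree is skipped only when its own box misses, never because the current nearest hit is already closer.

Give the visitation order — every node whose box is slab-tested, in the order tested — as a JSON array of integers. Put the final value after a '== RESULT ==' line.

Walk:
N0 x:[25,87/2] y:[55/3,95/3] z:[74/3,112/3] -> hit [25,95/3], descend [5, 6, 10, 12]
  N5 x:[29,85/2] y:[73/3,95/3] z:[32,112/3] -> miss, prune
  N6 x:[57/2,39] y:[55/3,68/3] z:[30,35] -> miss, prune
  N10 x:[53/2,87/2] y:[77/3,94/3] z:[80/3,30] -> hit [80/3,30], descend [1, 4, 14]
    N1 x:[53/2,59/2] y:[80/3,94/3] z:[80/3,82/3] -> hit [80/3,82/3] leaf, test {P11@t=27, P12(miss)}
    N4 x:[77/2,41] y:[26,83/3] z:[82/3,30] -> miss, prune
    N14 x:[40,87/2] y:[77/3,82/3] z:[27,86/3] -> miss, prune
  N12 x:[25,34] y:[56/3,23] z:[74/3,28] -> miss, prune

Summary -> nodes [0, 5, 6, 10, 1, 4, 14, 12]; box-tests=8; leaf-entries=1; first=P11

== RESULT ==
[0, 5, 6, 10, 1, 4, 14, 12]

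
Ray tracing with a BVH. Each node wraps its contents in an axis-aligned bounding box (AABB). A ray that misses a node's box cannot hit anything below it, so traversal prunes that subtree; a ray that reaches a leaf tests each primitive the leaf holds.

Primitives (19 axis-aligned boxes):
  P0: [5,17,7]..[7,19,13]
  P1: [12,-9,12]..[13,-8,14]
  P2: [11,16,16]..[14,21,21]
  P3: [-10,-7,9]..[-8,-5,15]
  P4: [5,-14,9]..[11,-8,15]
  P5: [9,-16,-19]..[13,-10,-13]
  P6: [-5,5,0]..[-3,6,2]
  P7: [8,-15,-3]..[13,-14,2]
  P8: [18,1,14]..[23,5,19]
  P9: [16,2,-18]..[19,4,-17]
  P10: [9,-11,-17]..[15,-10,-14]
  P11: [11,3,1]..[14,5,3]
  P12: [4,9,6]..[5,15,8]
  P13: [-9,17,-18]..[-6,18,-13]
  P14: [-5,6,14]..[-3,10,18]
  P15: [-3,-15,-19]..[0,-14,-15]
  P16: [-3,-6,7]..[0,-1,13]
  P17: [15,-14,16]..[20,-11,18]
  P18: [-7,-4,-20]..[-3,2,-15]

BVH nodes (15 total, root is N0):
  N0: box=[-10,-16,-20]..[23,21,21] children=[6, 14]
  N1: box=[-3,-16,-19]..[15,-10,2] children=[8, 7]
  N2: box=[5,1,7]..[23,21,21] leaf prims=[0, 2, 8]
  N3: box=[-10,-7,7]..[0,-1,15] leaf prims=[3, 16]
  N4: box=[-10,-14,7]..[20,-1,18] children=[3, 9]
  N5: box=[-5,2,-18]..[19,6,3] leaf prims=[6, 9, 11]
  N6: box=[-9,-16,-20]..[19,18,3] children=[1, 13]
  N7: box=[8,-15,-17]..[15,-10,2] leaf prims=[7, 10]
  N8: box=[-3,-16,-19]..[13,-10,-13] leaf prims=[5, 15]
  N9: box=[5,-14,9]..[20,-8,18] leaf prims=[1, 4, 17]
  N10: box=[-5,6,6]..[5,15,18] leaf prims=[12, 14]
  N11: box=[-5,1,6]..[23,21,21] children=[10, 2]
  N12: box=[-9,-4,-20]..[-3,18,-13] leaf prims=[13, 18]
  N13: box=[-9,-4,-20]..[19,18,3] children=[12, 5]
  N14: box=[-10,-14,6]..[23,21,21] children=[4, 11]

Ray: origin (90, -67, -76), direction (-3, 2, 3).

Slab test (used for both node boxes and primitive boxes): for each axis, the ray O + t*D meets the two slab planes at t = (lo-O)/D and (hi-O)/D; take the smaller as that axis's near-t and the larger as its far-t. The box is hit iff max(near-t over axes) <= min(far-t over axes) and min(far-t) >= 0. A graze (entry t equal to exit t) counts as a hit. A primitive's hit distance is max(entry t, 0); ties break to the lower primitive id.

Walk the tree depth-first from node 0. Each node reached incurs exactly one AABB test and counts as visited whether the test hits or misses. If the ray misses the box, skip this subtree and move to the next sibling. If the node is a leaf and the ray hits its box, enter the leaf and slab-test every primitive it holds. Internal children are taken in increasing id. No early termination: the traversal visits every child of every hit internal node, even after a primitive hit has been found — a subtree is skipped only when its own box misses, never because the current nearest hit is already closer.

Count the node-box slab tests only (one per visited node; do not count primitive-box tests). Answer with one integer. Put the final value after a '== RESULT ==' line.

Walk:
N0 x:[67/3,100/3] y:[51/2,44] z:[56/3,97/3] -> hit [51/2,97/3], descend [6, 14]
  N6 x:[71/3,33] y:[51/2,85/2] z:[56/3,79/3] -> hit [51/2,79/3], descend [1, 13]
    N1 x:[25,31] y:[51/2,57/2] z:[19,26] -> hit [51/2,26], descend [7, 8]
      N7 x:[25,82/3] y:[26,57/2] z:[59/3,26] -> hit [26,26] leaf, test {P7@t=26, P10(miss)}
      N8 x:[77/3,31] y:[51/2,57/2] z:[19,21] -> miss, prune
    N13 x:[71/3,33] y:[63/2,85/2] z:[56/3,79/3] -> miss, prune
  N14 x:[67/3,100/3] y:[53/2,44] z:[82/3,97/3] -> hit [82/3,97/3], descend [4, 11]
    N4 x:[70/3,100/3] y:[53/2,33] z:[83/3,94/3] -> hit [83/3,94/3], descend [3, 9]
      N3 x:[30,100/3] y:[30,33] z:[83/3,91/3] -> hit [30,91/3] leaf, test {P3(miss), P16(miss)}
      N9 x:[70/3,85/3] y:[53/2,59/2] z:[85/3,94/3] -> hit [85/3,85/3] leaf, test {P1(miss), P4@t=85/3, P17(miss)}
    N11 x:[67/3,95/3] y:[34,44] z:[82/3,97/3] -> miss, prune

Visited [0, 6, 1, 7, 8, 13, 14, 4, 3, 9, 11]. Tests: 11 box, 3 leaf. Nearest: P7.

== RESULT ==
11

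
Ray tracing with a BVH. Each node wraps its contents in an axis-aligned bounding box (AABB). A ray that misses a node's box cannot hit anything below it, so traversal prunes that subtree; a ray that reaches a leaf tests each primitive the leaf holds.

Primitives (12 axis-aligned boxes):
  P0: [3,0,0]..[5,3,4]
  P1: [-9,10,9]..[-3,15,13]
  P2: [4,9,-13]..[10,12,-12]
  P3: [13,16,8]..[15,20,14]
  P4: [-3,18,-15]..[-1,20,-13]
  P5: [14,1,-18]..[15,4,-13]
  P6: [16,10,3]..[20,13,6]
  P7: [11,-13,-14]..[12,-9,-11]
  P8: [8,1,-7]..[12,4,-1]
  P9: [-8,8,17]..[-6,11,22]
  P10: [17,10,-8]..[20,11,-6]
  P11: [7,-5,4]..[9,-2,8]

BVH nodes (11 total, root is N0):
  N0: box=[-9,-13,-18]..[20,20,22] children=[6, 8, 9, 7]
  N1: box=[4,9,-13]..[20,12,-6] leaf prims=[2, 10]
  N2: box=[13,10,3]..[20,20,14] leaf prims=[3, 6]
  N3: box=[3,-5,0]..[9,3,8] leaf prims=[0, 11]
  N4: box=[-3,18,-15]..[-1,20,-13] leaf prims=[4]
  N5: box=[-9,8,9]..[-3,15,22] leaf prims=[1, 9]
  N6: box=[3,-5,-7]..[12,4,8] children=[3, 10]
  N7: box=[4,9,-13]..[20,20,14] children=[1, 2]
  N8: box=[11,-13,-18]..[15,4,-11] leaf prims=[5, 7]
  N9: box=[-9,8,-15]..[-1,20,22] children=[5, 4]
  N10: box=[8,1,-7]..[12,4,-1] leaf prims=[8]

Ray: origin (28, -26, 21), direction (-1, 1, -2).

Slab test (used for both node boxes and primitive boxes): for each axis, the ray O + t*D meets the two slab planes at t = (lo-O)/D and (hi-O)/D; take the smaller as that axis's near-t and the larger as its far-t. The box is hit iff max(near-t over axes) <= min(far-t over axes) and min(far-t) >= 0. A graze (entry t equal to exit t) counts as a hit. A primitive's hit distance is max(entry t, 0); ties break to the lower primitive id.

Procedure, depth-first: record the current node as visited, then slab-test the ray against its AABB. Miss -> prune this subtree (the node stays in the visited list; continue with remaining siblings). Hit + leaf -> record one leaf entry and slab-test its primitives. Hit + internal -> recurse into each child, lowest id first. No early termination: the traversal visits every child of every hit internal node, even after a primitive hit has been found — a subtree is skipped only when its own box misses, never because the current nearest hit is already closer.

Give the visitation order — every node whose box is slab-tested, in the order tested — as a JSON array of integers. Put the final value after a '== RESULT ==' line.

Trace the traversal:
N0 x:[8,37] y:[13,46] z:[-1/2,39/2] -> hit [13,39/2], descend [6, 7, 8, 9]
  N6 x:[16,25] y:[21,30] z:[13/2,14] -> miss, prune
  N7 x:[8,24] y:[35,46] z:[7/2,17] -> miss, prune
  N8 x:[13,17] y:[13,30] z:[16,39/2] -> hit [16,17] leaf, test {P5(miss), P7@t=16}
  N9 x:[29,37] y:[34,46] z:[-1/2,18] -> miss, prune

order=[0, 6, 7, 8, 9]  |boxes|=5  |leaves|=1  hit=P7

== RESULT ==
[0, 6, 7, 8, 9]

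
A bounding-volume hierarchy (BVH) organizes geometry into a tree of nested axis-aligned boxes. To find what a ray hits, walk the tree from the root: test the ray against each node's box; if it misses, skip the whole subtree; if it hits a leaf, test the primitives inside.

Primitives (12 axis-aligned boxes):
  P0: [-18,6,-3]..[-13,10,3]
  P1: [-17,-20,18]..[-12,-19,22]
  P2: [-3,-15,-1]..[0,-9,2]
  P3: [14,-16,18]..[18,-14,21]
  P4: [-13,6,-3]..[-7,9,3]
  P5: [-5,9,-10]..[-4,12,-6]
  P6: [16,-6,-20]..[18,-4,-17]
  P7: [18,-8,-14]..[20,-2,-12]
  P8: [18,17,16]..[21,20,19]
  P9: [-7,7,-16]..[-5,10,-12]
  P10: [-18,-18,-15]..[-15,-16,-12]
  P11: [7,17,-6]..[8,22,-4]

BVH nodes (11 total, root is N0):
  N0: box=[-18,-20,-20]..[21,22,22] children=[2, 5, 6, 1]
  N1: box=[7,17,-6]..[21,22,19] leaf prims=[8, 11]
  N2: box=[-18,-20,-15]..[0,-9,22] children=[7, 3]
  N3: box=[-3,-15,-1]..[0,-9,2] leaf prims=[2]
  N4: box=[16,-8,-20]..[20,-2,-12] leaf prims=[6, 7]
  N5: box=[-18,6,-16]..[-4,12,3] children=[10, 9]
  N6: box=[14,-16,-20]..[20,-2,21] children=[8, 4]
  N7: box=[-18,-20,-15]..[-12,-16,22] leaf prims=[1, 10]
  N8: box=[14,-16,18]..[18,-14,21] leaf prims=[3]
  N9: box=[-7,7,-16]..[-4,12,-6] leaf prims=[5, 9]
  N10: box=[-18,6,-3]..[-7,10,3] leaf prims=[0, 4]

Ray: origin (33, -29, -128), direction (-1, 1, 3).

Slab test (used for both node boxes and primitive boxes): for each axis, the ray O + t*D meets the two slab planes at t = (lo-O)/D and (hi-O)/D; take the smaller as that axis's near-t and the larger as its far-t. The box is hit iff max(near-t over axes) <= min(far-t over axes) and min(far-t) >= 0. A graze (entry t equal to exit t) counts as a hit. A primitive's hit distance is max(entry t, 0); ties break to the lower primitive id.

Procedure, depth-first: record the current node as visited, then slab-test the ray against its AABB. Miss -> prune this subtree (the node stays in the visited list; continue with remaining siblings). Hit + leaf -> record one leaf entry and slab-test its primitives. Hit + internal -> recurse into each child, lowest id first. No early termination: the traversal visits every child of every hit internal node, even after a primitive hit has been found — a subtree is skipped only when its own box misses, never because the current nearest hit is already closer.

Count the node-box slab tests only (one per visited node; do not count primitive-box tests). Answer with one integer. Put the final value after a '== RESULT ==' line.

Walk:
N0 x:[12,51] y:[9,51] z:[36,50] -> hit [36,50], descend [1, 2, 5, 6]
  N1 x:[12,26] y:[46,51] z:[122/3,49] -> miss, prune
  N2 x:[33,51] y:[9,20] z:[113/3,50] -> miss, prune
  N5 x:[37,51] y:[35,41] z:[112/3,131/3] -> hit [112/3,41], descend [9, 10]
    N9 x:[37,40] y:[36,41] z:[112/3,122/3] -> hit [112/3,40] leaf, test {P5(miss), P9@t=38}
    N10 x:[40,51] y:[35,39] z:[125/3,131/3] -> miss, prune
  N6 x:[13,19] y:[13,27] z:[36,149/3] -> miss, prune

Visited [0, 1, 2, 5, 9, 10, 6]. Tests: 7 box, 1 leaf. Nearest: P9.

== RESULT ==
7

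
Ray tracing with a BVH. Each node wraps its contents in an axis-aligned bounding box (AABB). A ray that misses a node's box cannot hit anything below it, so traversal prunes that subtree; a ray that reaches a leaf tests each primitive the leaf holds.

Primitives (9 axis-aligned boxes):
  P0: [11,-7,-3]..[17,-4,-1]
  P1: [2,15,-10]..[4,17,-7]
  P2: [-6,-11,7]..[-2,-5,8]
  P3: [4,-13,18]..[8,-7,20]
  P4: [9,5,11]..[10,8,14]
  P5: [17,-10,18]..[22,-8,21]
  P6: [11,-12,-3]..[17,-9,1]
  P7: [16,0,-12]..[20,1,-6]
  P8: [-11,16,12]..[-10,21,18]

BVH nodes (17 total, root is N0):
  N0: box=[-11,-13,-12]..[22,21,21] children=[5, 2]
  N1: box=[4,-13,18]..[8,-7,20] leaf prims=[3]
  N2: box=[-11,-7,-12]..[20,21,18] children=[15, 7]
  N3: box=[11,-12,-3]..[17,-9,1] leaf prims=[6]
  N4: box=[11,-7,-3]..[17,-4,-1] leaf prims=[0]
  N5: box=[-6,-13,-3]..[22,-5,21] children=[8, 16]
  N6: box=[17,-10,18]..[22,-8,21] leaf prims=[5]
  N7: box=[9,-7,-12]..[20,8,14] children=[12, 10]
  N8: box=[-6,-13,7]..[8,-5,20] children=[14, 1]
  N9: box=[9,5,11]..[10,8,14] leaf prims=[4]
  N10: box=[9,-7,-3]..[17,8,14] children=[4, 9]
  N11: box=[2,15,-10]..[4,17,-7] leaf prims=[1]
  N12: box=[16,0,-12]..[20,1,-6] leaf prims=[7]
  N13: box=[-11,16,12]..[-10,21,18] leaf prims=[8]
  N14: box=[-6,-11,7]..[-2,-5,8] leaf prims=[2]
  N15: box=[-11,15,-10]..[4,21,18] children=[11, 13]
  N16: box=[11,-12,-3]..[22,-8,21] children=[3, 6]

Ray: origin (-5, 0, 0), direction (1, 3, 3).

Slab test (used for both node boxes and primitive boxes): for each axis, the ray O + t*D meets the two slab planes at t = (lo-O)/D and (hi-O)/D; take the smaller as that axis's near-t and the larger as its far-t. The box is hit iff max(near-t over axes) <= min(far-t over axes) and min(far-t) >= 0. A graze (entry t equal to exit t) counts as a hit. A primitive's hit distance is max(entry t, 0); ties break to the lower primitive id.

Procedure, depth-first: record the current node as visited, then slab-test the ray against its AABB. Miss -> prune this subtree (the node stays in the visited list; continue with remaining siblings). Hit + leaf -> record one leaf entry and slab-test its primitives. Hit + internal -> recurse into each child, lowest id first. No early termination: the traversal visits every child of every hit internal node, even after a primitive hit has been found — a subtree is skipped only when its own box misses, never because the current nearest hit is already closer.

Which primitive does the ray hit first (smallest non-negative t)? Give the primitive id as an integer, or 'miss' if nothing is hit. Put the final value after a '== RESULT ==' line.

Walk:
N0 x:[-6,27] y:[-13/3,7] z:[-4,7] -> hit [-4,7], descend [2, 5]
  N2 x:[-6,25] y:[-7/3,7] z:[-4,6] -> hit [-7/3,6], descend [7, 15]
    N7 x:[14,25] y:[-7/3,8/3] z:[-4,14/3] -> miss, prune
    N15 x:[-6,9] y:[5,7] z:[-10/3,6] -> hit [5,6], descend [11, 13]
      N11 x:[7,9] y:[5,17/3] z:[-10/3,-7/3] -> miss, prune
      N13 x:[-6,-5] y:[16/3,7] z:[4,6] -> miss, prune
  N5 x:[-1,27] y:[-13/3,-5/3] z:[-1,7] -> miss, prune

7 AABB tests over nodes [0, 2, 7, 15, 11, 13, 5]; 0 leaves entered; closest miss.

== RESULT ==
miss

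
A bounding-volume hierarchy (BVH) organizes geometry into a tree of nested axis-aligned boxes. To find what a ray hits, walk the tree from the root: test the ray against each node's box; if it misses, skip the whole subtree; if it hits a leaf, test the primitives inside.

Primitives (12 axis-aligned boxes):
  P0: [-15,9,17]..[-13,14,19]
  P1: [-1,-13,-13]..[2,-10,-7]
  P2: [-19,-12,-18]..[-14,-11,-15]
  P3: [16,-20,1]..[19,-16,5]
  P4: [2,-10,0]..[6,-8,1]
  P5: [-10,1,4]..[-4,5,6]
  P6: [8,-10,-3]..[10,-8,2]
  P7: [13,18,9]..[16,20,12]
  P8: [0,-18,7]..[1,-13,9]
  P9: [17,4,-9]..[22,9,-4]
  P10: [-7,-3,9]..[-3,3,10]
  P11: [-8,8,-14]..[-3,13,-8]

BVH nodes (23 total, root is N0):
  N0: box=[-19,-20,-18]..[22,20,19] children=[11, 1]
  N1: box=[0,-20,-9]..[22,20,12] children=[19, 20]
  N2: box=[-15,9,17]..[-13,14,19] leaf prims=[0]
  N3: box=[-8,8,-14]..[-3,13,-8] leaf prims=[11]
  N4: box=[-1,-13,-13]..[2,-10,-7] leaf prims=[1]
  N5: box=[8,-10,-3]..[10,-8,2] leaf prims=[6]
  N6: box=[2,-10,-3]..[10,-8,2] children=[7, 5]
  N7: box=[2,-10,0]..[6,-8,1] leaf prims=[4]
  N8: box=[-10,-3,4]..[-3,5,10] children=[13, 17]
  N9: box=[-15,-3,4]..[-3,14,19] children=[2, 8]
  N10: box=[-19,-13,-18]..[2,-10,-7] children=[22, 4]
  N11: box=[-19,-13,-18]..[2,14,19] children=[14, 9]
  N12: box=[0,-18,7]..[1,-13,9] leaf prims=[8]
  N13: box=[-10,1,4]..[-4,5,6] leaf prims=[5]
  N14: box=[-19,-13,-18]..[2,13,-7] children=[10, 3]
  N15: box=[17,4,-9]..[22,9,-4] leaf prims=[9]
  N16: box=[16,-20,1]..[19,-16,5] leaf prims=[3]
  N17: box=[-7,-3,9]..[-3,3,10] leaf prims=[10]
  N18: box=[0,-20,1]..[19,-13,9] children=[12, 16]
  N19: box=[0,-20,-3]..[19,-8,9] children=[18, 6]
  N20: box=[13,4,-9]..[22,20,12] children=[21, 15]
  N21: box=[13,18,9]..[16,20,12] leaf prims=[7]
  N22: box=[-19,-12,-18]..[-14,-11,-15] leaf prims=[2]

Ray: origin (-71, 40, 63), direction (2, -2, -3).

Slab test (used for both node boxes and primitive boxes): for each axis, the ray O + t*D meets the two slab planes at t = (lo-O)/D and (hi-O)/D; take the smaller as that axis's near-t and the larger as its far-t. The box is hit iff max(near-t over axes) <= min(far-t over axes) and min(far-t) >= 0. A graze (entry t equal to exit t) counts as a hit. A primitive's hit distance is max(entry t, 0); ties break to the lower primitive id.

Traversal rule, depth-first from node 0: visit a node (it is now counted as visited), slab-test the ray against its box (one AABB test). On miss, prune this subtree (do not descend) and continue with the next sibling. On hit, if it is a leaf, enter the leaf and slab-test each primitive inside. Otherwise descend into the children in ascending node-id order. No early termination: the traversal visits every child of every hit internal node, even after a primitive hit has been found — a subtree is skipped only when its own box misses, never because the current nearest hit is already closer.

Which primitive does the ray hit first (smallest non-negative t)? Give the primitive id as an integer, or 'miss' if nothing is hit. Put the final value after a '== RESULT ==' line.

Walk:
N0 x:[26,93/2] y:[10,30] z:[44/3,27] -> hit [26,27], descend [1, 11]
  N1 x:[71/2,93/2] y:[10,30] z:[17,24] -> miss, prune
  N11 x:[26,73/2] y:[13,53/2] z:[44/3,27] -> hit [26,53/2], descend [9, 14]
    N9 x:[28,34] y:[13,43/2] z:[44/3,59/3] -> miss, prune
    N14 x:[26,73/2] y:[27/2,53/2] z:[70/3,27] -> hit [26,53/2], descend [3, 10]
      N3 x:[63/2,34] y:[27/2,16] z:[71/3,77/3] -> miss, prune
      N10 x:[26,73/2] y:[25,53/2] z:[70/3,27] -> hit [26,53/2], descend [4, 22]
        N4 x:[35,73/2] y:[25,53/2] z:[70/3,76/3] -> miss, prune
        N22 x:[26,57/2] y:[51/2,26] z:[26,27] -> hit [26,26] leaf, test {P2@t=26}

Visited [0, 1, 11, 9, 14, 3, 10, 4, 22]. Tests: 9 box, 1 leaf. Nearest: P2.

== RESULT ==
2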